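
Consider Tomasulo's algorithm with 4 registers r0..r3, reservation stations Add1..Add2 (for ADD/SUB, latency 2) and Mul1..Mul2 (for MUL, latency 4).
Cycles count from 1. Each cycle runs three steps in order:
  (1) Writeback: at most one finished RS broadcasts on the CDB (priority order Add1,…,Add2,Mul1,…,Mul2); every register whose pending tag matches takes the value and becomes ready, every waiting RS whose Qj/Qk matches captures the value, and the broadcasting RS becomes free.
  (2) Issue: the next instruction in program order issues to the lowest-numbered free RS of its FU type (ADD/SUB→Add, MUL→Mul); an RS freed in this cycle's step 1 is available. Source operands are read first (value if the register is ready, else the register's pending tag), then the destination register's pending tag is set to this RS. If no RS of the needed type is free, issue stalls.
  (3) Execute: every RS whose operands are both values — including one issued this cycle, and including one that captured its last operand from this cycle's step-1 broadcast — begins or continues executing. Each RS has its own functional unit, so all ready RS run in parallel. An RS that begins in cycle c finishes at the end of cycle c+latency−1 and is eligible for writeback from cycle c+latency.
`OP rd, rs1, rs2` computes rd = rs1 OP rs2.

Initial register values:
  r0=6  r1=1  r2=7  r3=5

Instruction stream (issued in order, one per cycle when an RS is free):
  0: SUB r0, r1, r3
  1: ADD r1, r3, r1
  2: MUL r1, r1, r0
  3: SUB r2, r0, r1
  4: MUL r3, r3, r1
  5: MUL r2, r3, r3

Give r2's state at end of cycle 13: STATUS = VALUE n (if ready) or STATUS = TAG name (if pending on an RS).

STATUS = TAG Mul1

  c1: issue SUB r0<-Add1  regs: r0:Add1,r1:1,r2:7,r3:5
  c2: issue ADD r1<-Add2  regs: r0:Add1,r1:Add2,r2:7,r3:5
  c3: CDB Add1=-4; issue MUL r1<-Mul1  regs: r0:-4,r1:Mul1,r2:7,r3:5
  c4: CDB Add2=6; issue SUB r2<-Add1  regs: r0:-4,r1:Mul1,r2:Add1,r3:5
  c5: issue MUL r3<-Mul2  regs: r0:-4,r1:Mul1,r2:Add1,r3:Mul2
  c6: stall  regs: r0:-4,r1:Mul1,r2:Add1,r3:Mul2
  c7: stall  regs: r0:-4,r1:Mul1,r2:Add1,r3:Mul2
  c8: CDB Mul1=-24; issue MUL r2<-Mul1  regs: r0:-4,r1:-24,r2:Mul1,r3:Mul2
  c9: -  regs: r0:-4,r1:-24,r2:Mul1,r3:Mul2
  c10: CDB Add1=20  regs: r0:-4,r1:-24,r2:Mul1,r3:Mul2
  c11: -  regs: r0:-4,r1:-24,r2:Mul1,r3:Mul2
  c12: CDB Mul2=-120  regs: r0:-4,r1:-24,r2:Mul1,r3:-120
  c13: -  regs: r0:-4,r1:-24,r2:Mul1,r3:-120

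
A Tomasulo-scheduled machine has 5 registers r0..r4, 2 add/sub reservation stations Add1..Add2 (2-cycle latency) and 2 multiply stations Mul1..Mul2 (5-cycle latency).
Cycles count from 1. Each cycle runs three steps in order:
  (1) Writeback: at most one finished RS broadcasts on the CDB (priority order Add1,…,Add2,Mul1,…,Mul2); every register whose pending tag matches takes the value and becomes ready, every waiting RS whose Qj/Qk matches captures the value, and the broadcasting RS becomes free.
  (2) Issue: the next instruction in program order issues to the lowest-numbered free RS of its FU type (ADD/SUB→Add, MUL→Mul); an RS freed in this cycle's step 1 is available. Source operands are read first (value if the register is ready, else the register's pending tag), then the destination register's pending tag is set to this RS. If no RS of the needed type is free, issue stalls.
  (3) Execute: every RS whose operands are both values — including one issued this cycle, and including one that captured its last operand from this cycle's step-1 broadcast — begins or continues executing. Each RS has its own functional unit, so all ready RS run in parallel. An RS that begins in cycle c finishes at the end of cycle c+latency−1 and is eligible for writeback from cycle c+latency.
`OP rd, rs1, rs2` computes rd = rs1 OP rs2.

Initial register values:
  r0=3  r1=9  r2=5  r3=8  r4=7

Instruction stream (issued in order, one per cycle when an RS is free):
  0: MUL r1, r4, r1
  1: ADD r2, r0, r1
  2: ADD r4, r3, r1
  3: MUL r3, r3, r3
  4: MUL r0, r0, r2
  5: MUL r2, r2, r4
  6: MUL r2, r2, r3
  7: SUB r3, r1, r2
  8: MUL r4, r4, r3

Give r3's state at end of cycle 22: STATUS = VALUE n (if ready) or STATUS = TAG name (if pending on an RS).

STATUS = VALUE -299841

c1: issue MUL r1<-Mul1 | r0:3,r1:Mul1,r2:5,r3:8,r4:7
c2: issue ADD r2<-Add1 | r0:3,r1:Mul1,r2:Add1,r3:8,r4:7
c3: issue ADD r4<-Add2 | r0:3,r1:Mul1,r2:Add1,r3:8,r4:Add2
c4: issue MUL r3<-Mul2 | r0:3,r1:Mul1,r2:Add1,r3:Mul2,r4:Add2
c5: stall | r0:3,r1:Mul1,r2:Add1,r3:Mul2,r4:Add2
c6: CDB Mul1=63; issue MUL r0<-Mul1 | r0:Mul1,r1:63,r2:Add1,r3:Mul2,r4:Add2
c7: stall | r0:Mul1,r1:63,r2:Add1,r3:Mul2,r4:Add2
c8: CDB Add1=66; stall | r0:Mul1,r1:63,r2:66,r3:Mul2,r4:Add2
c9: CDB Add2=71; stall | r0:Mul1,r1:63,r2:66,r3:Mul2,r4:71
c10: CDB Mul2=64; issue MUL r2<-Mul2 | r0:Mul1,r1:63,r2:Mul2,r3:64,r4:71
c11: stall | r0:Mul1,r1:63,r2:Mul2,r3:64,r4:71
c12: stall | r0:Mul1,r1:63,r2:Mul2,r3:64,r4:71
c13: CDB Mul1=198; issue MUL r2<-Mul1 | r0:198,r1:63,r2:Mul1,r3:64,r4:71
c14: issue SUB r3<-Add1 | r0:198,r1:63,r2:Mul1,r3:Add1,r4:71
c15: CDB Mul2=4686; issue MUL r4<-Mul2 | r0:198,r1:63,r2:Mul1,r3:Add1,r4:Mul2
c16: - | r0:198,r1:63,r2:Mul1,r3:Add1,r4:Mul2
c17: - | r0:198,r1:63,r2:Mul1,r3:Add1,r4:Mul2
c18: - | r0:198,r1:63,r2:Mul1,r3:Add1,r4:Mul2
c19: - | r0:198,r1:63,r2:Mul1,r3:Add1,r4:Mul2
c20: CDB Mul1=299904 | r0:198,r1:63,r2:299904,r3:Add1,r4:Mul2
c21: - | r0:198,r1:63,r2:299904,r3:Add1,r4:Mul2
c22: CDB Add1=-299841 | r0:198,r1:63,r2:299904,r3:-299841,r4:Mul2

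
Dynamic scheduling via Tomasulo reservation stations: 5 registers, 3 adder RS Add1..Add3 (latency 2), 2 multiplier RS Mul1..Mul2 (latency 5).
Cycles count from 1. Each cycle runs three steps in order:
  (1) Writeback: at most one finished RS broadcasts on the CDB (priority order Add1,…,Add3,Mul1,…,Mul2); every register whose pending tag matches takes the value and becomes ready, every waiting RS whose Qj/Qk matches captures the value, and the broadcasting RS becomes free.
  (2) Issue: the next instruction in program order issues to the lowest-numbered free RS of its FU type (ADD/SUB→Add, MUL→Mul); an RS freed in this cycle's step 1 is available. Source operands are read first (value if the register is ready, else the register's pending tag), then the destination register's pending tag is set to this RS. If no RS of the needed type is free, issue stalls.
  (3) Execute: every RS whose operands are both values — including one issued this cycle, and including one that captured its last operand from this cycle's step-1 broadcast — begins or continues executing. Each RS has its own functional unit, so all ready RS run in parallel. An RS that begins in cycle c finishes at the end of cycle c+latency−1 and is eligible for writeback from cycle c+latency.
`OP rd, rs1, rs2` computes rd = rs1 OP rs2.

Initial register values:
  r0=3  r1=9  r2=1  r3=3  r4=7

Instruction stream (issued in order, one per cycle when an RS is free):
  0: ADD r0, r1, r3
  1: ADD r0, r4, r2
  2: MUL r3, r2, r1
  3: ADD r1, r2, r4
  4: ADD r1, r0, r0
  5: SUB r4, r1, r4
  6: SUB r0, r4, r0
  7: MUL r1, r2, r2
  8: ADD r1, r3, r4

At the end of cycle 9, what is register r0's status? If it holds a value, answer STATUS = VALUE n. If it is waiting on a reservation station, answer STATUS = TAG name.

cycle 1: issue ADD r0<-Add1 // r0:Add1,r1:9,r2:1,r3:3,r4:7
cycle 2: issue ADD r0<-Add2 // r0:Add2,r1:9,r2:1,r3:3,r4:7
cycle 3: CDB Add1=12; issue MUL r3<-Mul1 // r0:Add2,r1:9,r2:1,r3:Mul1,r4:7
cycle 4: CDB Add2=8; issue ADD r1<-Add1 // r0:8,r1:Add1,r2:1,r3:Mul1,r4:7
cycle 5: issue ADD r1<-Add2 // r0:8,r1:Add2,r2:1,r3:Mul1,r4:7
cycle 6: CDB Add1=8; issue SUB r4<-Add1 // r0:8,r1:Add2,r2:1,r3:Mul1,r4:Add1
cycle 7: CDB Add2=16; issue SUB r0<-Add2 // r0:Add2,r1:16,r2:1,r3:Mul1,r4:Add1
cycle 8: CDB Mul1=9; issue MUL r1<-Mul1 // r0:Add2,r1:Mul1,r2:1,r3:9,r4:Add1
cycle 9: CDB Add1=9; issue ADD r1<-Add1 // r0:Add2,r1:Add1,r2:1,r3:9,r4:9

STATUS = TAG Add2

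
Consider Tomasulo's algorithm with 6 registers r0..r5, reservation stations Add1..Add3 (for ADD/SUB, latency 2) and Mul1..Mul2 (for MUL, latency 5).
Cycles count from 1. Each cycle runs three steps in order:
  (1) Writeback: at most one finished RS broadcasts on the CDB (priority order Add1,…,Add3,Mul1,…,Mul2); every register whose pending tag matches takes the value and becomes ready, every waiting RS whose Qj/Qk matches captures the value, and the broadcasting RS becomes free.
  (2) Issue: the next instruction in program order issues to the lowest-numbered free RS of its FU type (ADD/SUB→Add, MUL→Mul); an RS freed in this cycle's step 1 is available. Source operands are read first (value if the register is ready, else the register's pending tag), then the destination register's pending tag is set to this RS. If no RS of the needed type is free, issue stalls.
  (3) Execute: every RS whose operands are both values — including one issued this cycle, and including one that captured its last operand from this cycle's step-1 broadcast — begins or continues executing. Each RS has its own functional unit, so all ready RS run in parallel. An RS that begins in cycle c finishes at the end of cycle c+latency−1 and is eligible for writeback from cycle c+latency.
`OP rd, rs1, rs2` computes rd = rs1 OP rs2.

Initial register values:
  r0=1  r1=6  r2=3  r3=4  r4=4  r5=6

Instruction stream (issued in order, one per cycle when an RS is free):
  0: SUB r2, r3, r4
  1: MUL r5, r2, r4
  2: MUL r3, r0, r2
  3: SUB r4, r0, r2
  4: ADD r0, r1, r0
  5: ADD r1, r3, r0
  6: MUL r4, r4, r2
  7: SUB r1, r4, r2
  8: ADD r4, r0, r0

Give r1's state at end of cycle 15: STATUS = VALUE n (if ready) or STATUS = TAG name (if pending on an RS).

STATUS = VALUE 0

c1: issue SUB r2<-Add1 | r0:1,r1:6,r2:Add1,r3:4,r4:4,r5:6
c2: issue MUL r5<-Mul1 | r0:1,r1:6,r2:Add1,r3:4,r4:4,r5:Mul1
c3: CDB Add1=0; issue MUL r3<-Mul2 | r0:1,r1:6,r2:0,r3:Mul2,r4:4,r5:Mul1
c4: issue SUB r4<-Add1 | r0:1,r1:6,r2:0,r3:Mul2,r4:Add1,r5:Mul1
c5: issue ADD r0<-Add2 | r0:Add2,r1:6,r2:0,r3:Mul2,r4:Add1,r5:Mul1
c6: CDB Add1=1; issue ADD r1<-Add1 | r0:Add2,r1:Add1,r2:0,r3:Mul2,r4:1,r5:Mul1
c7: CDB Add2=7; stall | r0:7,r1:Add1,r2:0,r3:Mul2,r4:1,r5:Mul1
c8: CDB Mul1=0; issue MUL r4<-Mul1 | r0:7,r1:Add1,r2:0,r3:Mul2,r4:Mul1,r5:0
c9: CDB Mul2=0; issue SUB r1<-Add2 | r0:7,r1:Add2,r2:0,r3:0,r4:Mul1,r5:0
c10: issue ADD r4<-Add3 | r0:7,r1:Add2,r2:0,r3:0,r4:Add3,r5:0
c11: CDB Add1=7 | r0:7,r1:Add2,r2:0,r3:0,r4:Add3,r5:0
c12: CDB Add3=14 | r0:7,r1:Add2,r2:0,r3:0,r4:14,r5:0
c13: CDB Mul1=0 | r0:7,r1:Add2,r2:0,r3:0,r4:14,r5:0
c14: - | r0:7,r1:Add2,r2:0,r3:0,r4:14,r5:0
c15: CDB Add2=0 | r0:7,r1:0,r2:0,r3:0,r4:14,r5:0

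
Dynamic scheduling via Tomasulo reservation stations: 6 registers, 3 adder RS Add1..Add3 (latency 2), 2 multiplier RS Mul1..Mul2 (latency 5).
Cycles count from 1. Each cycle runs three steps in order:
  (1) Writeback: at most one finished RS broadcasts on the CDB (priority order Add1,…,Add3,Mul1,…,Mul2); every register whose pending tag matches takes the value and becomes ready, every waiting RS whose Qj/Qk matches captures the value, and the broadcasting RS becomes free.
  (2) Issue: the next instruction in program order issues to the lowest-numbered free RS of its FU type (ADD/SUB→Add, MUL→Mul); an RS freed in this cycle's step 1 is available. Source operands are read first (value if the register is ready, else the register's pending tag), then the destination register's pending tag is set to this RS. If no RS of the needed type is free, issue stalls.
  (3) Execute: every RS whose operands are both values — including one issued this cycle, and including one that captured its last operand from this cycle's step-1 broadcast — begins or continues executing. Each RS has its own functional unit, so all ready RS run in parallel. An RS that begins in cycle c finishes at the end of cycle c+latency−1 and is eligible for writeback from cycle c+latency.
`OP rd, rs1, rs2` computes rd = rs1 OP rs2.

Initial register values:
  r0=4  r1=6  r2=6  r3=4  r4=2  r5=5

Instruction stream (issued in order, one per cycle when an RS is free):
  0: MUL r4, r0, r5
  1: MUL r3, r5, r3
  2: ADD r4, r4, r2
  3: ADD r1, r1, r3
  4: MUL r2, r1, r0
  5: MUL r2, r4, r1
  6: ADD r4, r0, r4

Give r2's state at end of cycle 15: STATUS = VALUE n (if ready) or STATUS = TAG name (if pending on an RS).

STATUS = VALUE 676

cycle 1: issue MUL r4<-Mul1 // r0:4,r1:6,r2:6,r3:4,r4:Mul1,r5:5
cycle 2: issue MUL r3<-Mul2 // r0:4,r1:6,r2:6,r3:Mul2,r4:Mul1,r5:5
cycle 3: issue ADD r4<-Add1 // r0:4,r1:6,r2:6,r3:Mul2,r4:Add1,r5:5
cycle 4: issue ADD r1<-Add2 // r0:4,r1:Add2,r2:6,r3:Mul2,r4:Add1,r5:5
cycle 5: stall // r0:4,r1:Add2,r2:6,r3:Mul2,r4:Add1,r5:5
cycle 6: CDB Mul1=20; issue MUL r2<-Mul1 // r0:4,r1:Add2,r2:Mul1,r3:Mul2,r4:Add1,r5:5
cycle 7: CDB Mul2=20; issue MUL r2<-Mul2 // r0:4,r1:Add2,r2:Mul2,r3:20,r4:Add1,r5:5
cycle 8: CDB Add1=26; issue ADD r4<-Add1 // r0:4,r1:Add2,r2:Mul2,r3:20,r4:Add1,r5:5
cycle 9: CDB Add2=26 // r0:4,r1:26,r2:Mul2,r3:20,r4:Add1,r5:5
cycle 10: CDB Add1=30 // r0:4,r1:26,r2:Mul2,r3:20,r4:30,r5:5
cycle 11: - // r0:4,r1:26,r2:Mul2,r3:20,r4:30,r5:5
cycle 12: - // r0:4,r1:26,r2:Mul2,r3:20,r4:30,r5:5
cycle 13: - // r0:4,r1:26,r2:Mul2,r3:20,r4:30,r5:5
cycle 14: CDB Mul1=104 // r0:4,r1:26,r2:Mul2,r3:20,r4:30,r5:5
cycle 15: CDB Mul2=676 // r0:4,r1:26,r2:676,r3:20,r4:30,r5:5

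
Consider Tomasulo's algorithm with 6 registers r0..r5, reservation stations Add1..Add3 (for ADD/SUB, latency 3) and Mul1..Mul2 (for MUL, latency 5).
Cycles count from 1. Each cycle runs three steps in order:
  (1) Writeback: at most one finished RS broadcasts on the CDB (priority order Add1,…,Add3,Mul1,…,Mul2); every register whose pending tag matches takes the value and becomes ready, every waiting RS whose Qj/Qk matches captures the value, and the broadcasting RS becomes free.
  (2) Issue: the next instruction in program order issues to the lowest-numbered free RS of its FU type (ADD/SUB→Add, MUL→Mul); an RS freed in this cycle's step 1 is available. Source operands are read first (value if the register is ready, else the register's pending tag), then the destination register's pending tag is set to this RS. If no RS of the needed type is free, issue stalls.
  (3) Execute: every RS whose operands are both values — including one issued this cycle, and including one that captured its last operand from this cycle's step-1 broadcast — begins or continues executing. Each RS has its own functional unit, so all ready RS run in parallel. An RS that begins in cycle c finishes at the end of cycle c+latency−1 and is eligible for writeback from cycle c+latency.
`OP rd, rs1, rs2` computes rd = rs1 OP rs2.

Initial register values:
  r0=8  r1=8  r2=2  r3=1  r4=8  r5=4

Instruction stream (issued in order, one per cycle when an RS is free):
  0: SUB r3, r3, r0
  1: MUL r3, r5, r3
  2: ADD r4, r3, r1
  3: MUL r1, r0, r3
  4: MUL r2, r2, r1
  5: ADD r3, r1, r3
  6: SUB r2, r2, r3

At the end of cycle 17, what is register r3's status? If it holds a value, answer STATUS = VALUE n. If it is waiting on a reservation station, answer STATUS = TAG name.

c1: issue SUB r3<-Add1 | r0:8,r1:8,r2:2,r3:Add1,r4:8,r5:4
c2: issue MUL r3<-Mul1 | r0:8,r1:8,r2:2,r3:Mul1,r4:8,r5:4
c3: issue ADD r4<-Add2 | r0:8,r1:8,r2:2,r3:Mul1,r4:Add2,r5:4
c4: CDB Add1=-7; issue MUL r1<-Mul2 | r0:8,r1:Mul2,r2:2,r3:Mul1,r4:Add2,r5:4
c5: stall | r0:8,r1:Mul2,r2:2,r3:Mul1,r4:Add2,r5:4
c6: stall | r0:8,r1:Mul2,r2:2,r3:Mul1,r4:Add2,r5:4
c7: stall | r0:8,r1:Mul2,r2:2,r3:Mul1,r4:Add2,r5:4
c8: stall | r0:8,r1:Mul2,r2:2,r3:Mul1,r4:Add2,r5:4
c9: CDB Mul1=-28; issue MUL r2<-Mul1 | r0:8,r1:Mul2,r2:Mul1,r3:-28,r4:Add2,r5:4
c10: issue ADD r3<-Add1 | r0:8,r1:Mul2,r2:Mul1,r3:Add1,r4:Add2,r5:4
c11: issue SUB r2<-Add3 | r0:8,r1:Mul2,r2:Add3,r3:Add1,r4:Add2,r5:4
c12: CDB Add2=-20 | r0:8,r1:Mul2,r2:Add3,r3:Add1,r4:-20,r5:4
c13: - | r0:8,r1:Mul2,r2:Add3,r3:Add1,r4:-20,r5:4
c14: CDB Mul2=-224 | r0:8,r1:-224,r2:Add3,r3:Add1,r4:-20,r5:4
c15: - | r0:8,r1:-224,r2:Add3,r3:Add1,r4:-20,r5:4
c16: - | r0:8,r1:-224,r2:Add3,r3:Add1,r4:-20,r5:4
c17: CDB Add1=-252 | r0:8,r1:-224,r2:Add3,r3:-252,r4:-20,r5:4

STATUS = VALUE -252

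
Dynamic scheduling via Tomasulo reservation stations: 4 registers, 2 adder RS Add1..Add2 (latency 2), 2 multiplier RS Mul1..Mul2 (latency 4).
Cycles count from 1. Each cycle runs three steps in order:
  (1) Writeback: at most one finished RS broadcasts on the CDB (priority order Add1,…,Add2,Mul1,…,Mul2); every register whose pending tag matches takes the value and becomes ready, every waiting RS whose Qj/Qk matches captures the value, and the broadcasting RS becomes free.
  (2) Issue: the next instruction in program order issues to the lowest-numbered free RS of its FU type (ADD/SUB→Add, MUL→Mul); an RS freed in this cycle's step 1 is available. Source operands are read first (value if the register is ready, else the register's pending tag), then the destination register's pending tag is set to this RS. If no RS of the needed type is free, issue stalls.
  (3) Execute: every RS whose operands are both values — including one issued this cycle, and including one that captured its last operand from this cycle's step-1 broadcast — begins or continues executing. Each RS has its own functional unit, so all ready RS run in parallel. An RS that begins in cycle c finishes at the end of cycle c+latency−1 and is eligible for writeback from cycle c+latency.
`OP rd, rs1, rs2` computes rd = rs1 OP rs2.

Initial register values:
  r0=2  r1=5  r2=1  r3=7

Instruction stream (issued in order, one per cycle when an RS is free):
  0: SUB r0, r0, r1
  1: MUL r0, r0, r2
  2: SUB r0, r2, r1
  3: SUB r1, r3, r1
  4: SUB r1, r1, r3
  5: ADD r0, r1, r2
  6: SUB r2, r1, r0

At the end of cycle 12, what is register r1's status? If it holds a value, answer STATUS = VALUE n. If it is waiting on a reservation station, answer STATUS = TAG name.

STATUS = VALUE -5

  c1: issue SUB r0<-Add1  regs: r0:Add1,r1:5,r2:1,r3:7
  c2: issue MUL r0<-Mul1  regs: r0:Mul1,r1:5,r2:1,r3:7
  c3: CDB Add1=-3; issue SUB r0<-Add1  regs: r0:Add1,r1:5,r2:1,r3:7
  c4: issue SUB r1<-Add2  regs: r0:Add1,r1:Add2,r2:1,r3:7
  c5: CDB Add1=-4; issue SUB r1<-Add1  regs: r0:-4,r1:Add1,r2:1,r3:7
  c6: CDB Add2=2; issue ADD r0<-Add2  regs: r0:Add2,r1:Add1,r2:1,r3:7
  c7: CDB Mul1=-3; stall  regs: r0:Add2,r1:Add1,r2:1,r3:7
  c8: CDB Add1=-5; issue SUB r2<-Add1  regs: r0:Add2,r1:-5,r2:Add1,r3:7
  c9: -  regs: r0:Add2,r1:-5,r2:Add1,r3:7
  c10: CDB Add2=-4  regs: r0:-4,r1:-5,r2:Add1,r3:7
  c11: -  regs: r0:-4,r1:-5,r2:Add1,r3:7
  c12: CDB Add1=-1  regs: r0:-4,r1:-5,r2:-1,r3:7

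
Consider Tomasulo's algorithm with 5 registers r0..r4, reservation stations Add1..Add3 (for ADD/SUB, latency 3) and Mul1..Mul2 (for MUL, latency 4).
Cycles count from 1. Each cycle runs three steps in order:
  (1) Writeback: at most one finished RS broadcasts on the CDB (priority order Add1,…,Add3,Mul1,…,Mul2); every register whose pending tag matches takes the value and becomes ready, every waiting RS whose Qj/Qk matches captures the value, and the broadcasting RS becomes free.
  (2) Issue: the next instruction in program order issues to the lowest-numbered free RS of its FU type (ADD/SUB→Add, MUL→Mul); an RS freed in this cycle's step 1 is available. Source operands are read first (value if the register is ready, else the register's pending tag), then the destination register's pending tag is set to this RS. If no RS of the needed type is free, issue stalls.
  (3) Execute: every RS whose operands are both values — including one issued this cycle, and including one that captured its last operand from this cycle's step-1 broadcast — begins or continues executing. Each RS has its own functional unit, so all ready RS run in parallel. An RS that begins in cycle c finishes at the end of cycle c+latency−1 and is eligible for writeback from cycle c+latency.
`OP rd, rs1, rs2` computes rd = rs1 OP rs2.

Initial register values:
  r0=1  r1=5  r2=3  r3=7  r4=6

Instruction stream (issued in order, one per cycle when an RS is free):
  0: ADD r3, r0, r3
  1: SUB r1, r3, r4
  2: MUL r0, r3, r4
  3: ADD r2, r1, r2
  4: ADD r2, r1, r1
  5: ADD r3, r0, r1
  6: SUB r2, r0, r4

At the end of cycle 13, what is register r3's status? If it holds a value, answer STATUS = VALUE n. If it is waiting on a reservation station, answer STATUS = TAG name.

c1: issue ADD r3<-Add1 | r0:1,r1:5,r2:3,r3:Add1,r4:6
c2: issue SUB r1<-Add2 | r0:1,r1:Add2,r2:3,r3:Add1,r4:6
c3: issue MUL r0<-Mul1 | r0:Mul1,r1:Add2,r2:3,r3:Add1,r4:6
c4: CDB Add1=8; issue ADD r2<-Add1 | r0:Mul1,r1:Add2,r2:Add1,r3:8,r4:6
c5: issue ADD r2<-Add3 | r0:Mul1,r1:Add2,r2:Add3,r3:8,r4:6
c6: stall | r0:Mul1,r1:Add2,r2:Add3,r3:8,r4:6
c7: CDB Add2=2; issue ADD r3<-Add2 | r0:Mul1,r1:2,r2:Add3,r3:Add2,r4:6
c8: CDB Mul1=48; stall | r0:48,r1:2,r2:Add3,r3:Add2,r4:6
c9: stall | r0:48,r1:2,r2:Add3,r3:Add2,r4:6
c10: CDB Add1=5; issue SUB r2<-Add1 | r0:48,r1:2,r2:Add1,r3:Add2,r4:6
c11: CDB Add2=50 | r0:48,r1:2,r2:Add1,r3:50,r4:6
c12: CDB Add3=4 | r0:48,r1:2,r2:Add1,r3:50,r4:6
c13: CDB Add1=42 | r0:48,r1:2,r2:42,r3:50,r4:6

STATUS = VALUE 50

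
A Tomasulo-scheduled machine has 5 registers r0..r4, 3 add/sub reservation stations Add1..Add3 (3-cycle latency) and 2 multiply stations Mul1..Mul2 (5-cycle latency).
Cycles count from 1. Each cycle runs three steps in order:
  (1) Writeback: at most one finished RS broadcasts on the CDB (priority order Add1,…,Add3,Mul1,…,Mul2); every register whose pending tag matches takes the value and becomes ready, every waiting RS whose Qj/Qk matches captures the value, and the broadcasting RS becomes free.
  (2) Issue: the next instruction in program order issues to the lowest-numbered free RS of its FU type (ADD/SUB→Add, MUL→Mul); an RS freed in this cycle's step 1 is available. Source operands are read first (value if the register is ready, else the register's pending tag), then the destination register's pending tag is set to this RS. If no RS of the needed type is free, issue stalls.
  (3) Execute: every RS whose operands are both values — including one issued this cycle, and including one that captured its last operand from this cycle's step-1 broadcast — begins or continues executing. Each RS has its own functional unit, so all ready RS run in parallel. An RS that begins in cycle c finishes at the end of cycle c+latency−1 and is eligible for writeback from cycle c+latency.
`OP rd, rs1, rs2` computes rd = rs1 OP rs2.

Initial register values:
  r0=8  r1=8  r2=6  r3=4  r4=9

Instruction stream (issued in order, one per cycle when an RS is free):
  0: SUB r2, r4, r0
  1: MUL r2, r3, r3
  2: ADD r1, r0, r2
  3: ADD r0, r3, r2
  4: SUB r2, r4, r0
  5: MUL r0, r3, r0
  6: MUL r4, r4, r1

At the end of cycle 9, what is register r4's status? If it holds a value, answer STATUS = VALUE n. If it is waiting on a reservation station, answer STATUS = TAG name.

STATUS = TAG Mul1

cycle 1: issue SUB r2<-Add1 // r0:8,r1:8,r2:Add1,r3:4,r4:9
cycle 2: issue MUL r2<-Mul1 // r0:8,r1:8,r2:Mul1,r3:4,r4:9
cycle 3: issue ADD r1<-Add2 // r0:8,r1:Add2,r2:Mul1,r3:4,r4:9
cycle 4: CDB Add1=1; issue ADD r0<-Add1 // r0:Add1,r1:Add2,r2:Mul1,r3:4,r4:9
cycle 5: issue SUB r2<-Add3 // r0:Add1,r1:Add2,r2:Add3,r3:4,r4:9
cycle 6: issue MUL r0<-Mul2 // r0:Mul2,r1:Add2,r2:Add3,r3:4,r4:9
cycle 7: CDB Mul1=16; issue MUL r4<-Mul1 // r0:Mul2,r1:Add2,r2:Add3,r3:4,r4:Mul1
cycle 8: - // r0:Mul2,r1:Add2,r2:Add3,r3:4,r4:Mul1
cycle 9: - // r0:Mul2,r1:Add2,r2:Add3,r3:4,r4:Mul1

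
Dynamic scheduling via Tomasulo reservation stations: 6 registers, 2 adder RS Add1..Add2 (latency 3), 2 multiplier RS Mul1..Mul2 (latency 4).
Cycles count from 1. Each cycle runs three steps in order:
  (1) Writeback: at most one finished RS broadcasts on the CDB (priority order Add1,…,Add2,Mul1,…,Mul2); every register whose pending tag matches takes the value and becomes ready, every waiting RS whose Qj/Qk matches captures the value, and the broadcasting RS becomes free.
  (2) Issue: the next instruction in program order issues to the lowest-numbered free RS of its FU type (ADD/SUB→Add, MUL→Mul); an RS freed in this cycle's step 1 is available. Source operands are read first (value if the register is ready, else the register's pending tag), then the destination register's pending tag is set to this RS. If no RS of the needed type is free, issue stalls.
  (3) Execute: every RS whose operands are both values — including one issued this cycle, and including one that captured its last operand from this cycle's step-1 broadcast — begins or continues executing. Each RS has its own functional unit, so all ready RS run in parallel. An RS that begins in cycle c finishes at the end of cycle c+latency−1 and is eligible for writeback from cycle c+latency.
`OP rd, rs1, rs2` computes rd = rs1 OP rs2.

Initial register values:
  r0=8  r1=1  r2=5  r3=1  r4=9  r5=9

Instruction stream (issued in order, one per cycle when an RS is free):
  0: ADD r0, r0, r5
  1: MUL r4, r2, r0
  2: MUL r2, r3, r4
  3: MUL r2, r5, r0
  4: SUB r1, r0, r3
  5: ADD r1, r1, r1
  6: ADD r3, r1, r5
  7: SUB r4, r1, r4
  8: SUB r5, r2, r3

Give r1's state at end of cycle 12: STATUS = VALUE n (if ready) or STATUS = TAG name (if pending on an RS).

c1: issue ADD r0<-Add1 | r0:Add1,r1:1,r2:5,r3:1,r4:9,r5:9
c2: issue MUL r4<-Mul1 | r0:Add1,r1:1,r2:5,r3:1,r4:Mul1,r5:9
c3: issue MUL r2<-Mul2 | r0:Add1,r1:1,r2:Mul2,r3:1,r4:Mul1,r5:9
c4: CDB Add1=17; stall | r0:17,r1:1,r2:Mul2,r3:1,r4:Mul1,r5:9
c5: stall | r0:17,r1:1,r2:Mul2,r3:1,r4:Mul1,r5:9
c6: stall | r0:17,r1:1,r2:Mul2,r3:1,r4:Mul1,r5:9
c7: stall | r0:17,r1:1,r2:Mul2,r3:1,r4:Mul1,r5:9
c8: CDB Mul1=85; issue MUL r2<-Mul1 | r0:17,r1:1,r2:Mul1,r3:1,r4:85,r5:9
c9: issue SUB r1<-Add1 | r0:17,r1:Add1,r2:Mul1,r3:1,r4:85,r5:9
c10: issue ADD r1<-Add2 | r0:17,r1:Add2,r2:Mul1,r3:1,r4:85,r5:9
c11: stall | r0:17,r1:Add2,r2:Mul1,r3:1,r4:85,r5:9
c12: CDB Add1=16; issue ADD r3<-Add1 | r0:17,r1:Add2,r2:Mul1,r3:Add1,r4:85,r5:9

STATUS = TAG Add2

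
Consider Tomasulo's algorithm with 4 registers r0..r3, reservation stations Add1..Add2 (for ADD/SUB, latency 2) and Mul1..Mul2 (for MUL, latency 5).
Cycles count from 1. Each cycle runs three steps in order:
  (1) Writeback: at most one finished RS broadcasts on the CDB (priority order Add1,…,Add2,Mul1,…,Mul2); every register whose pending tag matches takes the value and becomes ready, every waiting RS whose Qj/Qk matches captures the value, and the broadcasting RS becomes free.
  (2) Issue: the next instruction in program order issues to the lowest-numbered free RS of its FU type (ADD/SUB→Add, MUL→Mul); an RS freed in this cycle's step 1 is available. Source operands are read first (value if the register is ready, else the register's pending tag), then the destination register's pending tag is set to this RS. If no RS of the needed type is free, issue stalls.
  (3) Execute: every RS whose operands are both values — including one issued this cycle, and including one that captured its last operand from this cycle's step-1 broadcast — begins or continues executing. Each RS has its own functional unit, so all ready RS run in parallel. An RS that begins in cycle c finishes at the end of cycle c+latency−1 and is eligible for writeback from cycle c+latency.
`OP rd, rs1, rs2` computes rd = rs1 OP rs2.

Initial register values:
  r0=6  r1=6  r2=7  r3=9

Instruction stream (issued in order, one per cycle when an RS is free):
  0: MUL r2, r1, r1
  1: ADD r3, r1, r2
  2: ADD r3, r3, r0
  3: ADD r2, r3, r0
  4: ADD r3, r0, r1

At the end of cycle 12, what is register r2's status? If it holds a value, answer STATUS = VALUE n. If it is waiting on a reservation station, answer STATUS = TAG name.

  c1: issue MUL r2<-Mul1  regs: r0:6,r1:6,r2:Mul1,r3:9
  c2: issue ADD r3<-Add1  regs: r0:6,r1:6,r2:Mul1,r3:Add1
  c3: issue ADD r3<-Add2  regs: r0:6,r1:6,r2:Mul1,r3:Add2
  c4: stall  regs: r0:6,r1:6,r2:Mul1,r3:Add2
  c5: stall  regs: r0:6,r1:6,r2:Mul1,r3:Add2
  c6: CDB Mul1=36; stall  regs: r0:6,r1:6,r2:36,r3:Add2
  c7: stall  regs: r0:6,r1:6,r2:36,r3:Add2
  c8: CDB Add1=42; issue ADD r2<-Add1  regs: r0:6,r1:6,r2:Add1,r3:Add2
  c9: stall  regs: r0:6,r1:6,r2:Add1,r3:Add2
  c10: CDB Add2=48; issue ADD r3<-Add2  regs: r0:6,r1:6,r2:Add1,r3:Add2
  c11: -  regs: r0:6,r1:6,r2:Add1,r3:Add2
  c12: CDB Add1=54  regs: r0:6,r1:6,r2:54,r3:Add2

STATUS = VALUE 54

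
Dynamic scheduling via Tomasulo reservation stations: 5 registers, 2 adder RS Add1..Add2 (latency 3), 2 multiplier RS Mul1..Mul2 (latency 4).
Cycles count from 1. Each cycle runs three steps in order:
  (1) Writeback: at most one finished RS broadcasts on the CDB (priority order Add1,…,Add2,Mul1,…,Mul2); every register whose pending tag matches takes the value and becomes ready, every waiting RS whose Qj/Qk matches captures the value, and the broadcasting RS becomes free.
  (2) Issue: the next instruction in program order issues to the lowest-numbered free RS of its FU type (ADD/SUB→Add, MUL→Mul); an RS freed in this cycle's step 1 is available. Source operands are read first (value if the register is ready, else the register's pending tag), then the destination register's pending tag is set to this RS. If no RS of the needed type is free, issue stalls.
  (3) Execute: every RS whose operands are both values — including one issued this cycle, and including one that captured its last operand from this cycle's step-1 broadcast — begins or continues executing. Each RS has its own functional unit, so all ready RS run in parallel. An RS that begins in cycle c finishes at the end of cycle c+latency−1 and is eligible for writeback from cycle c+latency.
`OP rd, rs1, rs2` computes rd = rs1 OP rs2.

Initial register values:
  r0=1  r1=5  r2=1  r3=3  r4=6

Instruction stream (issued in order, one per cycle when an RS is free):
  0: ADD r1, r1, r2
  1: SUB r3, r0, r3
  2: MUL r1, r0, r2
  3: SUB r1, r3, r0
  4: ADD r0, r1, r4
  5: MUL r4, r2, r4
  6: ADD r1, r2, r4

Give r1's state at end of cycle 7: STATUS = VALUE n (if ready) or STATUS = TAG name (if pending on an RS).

STATUS = TAG Add1

cycle 1: issue ADD r1<-Add1 // r0:1,r1:Add1,r2:1,r3:3,r4:6
cycle 2: issue SUB r3<-Add2 // r0:1,r1:Add1,r2:1,r3:Add2,r4:6
cycle 3: issue MUL r1<-Mul1 // r0:1,r1:Mul1,r2:1,r3:Add2,r4:6
cycle 4: CDB Add1=6; issue SUB r1<-Add1 // r0:1,r1:Add1,r2:1,r3:Add2,r4:6
cycle 5: CDB Add2=-2; issue ADD r0<-Add2 // r0:Add2,r1:Add1,r2:1,r3:-2,r4:6
cycle 6: issue MUL r4<-Mul2 // r0:Add2,r1:Add1,r2:1,r3:-2,r4:Mul2
cycle 7: CDB Mul1=1; stall // r0:Add2,r1:Add1,r2:1,r3:-2,r4:Mul2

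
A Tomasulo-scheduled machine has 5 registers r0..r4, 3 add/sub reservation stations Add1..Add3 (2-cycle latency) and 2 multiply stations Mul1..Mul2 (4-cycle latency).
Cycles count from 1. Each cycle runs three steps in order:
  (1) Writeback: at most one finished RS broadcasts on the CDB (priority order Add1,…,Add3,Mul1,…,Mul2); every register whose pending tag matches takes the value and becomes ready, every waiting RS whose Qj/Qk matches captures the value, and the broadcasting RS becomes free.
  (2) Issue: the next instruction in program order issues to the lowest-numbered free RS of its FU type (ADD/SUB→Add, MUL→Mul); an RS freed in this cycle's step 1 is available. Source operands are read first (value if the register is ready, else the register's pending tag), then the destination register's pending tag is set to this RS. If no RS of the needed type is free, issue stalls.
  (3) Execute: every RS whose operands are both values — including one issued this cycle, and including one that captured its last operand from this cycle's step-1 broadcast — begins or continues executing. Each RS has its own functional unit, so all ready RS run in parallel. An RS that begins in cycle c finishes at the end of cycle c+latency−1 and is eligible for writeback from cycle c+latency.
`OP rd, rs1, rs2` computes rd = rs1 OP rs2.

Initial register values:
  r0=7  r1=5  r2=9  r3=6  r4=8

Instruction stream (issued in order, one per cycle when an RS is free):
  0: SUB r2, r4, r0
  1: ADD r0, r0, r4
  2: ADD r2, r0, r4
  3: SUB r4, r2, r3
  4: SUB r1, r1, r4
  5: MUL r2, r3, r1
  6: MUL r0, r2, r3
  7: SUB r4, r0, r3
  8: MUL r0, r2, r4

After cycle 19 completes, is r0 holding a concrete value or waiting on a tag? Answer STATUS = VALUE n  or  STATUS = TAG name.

  c1: issue SUB r2<-Add1  regs: r0:7,r1:5,r2:Add1,r3:6,r4:8
  c2: issue ADD r0<-Add2  regs: r0:Add2,r1:5,r2:Add1,r3:6,r4:8
  c3: CDB Add1=1; issue ADD r2<-Add1  regs: r0:Add2,r1:5,r2:Add1,r3:6,r4:8
  c4: CDB Add2=15; issue SUB r4<-Add2  regs: r0:15,r1:5,r2:Add1,r3:6,r4:Add2
  c5: issue SUB r1<-Add3  regs: r0:15,r1:Add3,r2:Add1,r3:6,r4:Add2
  c6: CDB Add1=23; issue MUL r2<-Mul1  regs: r0:15,r1:Add3,r2:Mul1,r3:6,r4:Add2
  c7: issue MUL r0<-Mul2  regs: r0:Mul2,r1:Add3,r2:Mul1,r3:6,r4:Add2
  c8: CDB Add2=17; issue SUB r4<-Add1  regs: r0:Mul2,r1:Add3,r2:Mul1,r3:6,r4:Add1
  c9: stall  regs: r0:Mul2,r1:Add3,r2:Mul1,r3:6,r4:Add1
  c10: CDB Add3=-12; stall  regs: r0:Mul2,r1:-12,r2:Mul1,r3:6,r4:Add1
  c11: stall  regs: r0:Mul2,r1:-12,r2:Mul1,r3:6,r4:Add1
  c12: stall  regs: r0:Mul2,r1:-12,r2:Mul1,r3:6,r4:Add1
  c13: stall  regs: r0:Mul2,r1:-12,r2:Mul1,r3:6,r4:Add1
  c14: CDB Mul1=-72; issue MUL r0<-Mul1  regs: r0:Mul1,r1:-12,r2:-72,r3:6,r4:Add1
  c15: -  regs: r0:Mul1,r1:-12,r2:-72,r3:6,r4:Add1
  c16: -  regs: r0:Mul1,r1:-12,r2:-72,r3:6,r4:Add1
  c17: -  regs: r0:Mul1,r1:-12,r2:-72,r3:6,r4:Add1
  c18: CDB Mul2=-432  regs: r0:Mul1,r1:-12,r2:-72,r3:6,r4:Add1
  c19: -  regs: r0:Mul1,r1:-12,r2:-72,r3:6,r4:Add1

STATUS = TAG Mul1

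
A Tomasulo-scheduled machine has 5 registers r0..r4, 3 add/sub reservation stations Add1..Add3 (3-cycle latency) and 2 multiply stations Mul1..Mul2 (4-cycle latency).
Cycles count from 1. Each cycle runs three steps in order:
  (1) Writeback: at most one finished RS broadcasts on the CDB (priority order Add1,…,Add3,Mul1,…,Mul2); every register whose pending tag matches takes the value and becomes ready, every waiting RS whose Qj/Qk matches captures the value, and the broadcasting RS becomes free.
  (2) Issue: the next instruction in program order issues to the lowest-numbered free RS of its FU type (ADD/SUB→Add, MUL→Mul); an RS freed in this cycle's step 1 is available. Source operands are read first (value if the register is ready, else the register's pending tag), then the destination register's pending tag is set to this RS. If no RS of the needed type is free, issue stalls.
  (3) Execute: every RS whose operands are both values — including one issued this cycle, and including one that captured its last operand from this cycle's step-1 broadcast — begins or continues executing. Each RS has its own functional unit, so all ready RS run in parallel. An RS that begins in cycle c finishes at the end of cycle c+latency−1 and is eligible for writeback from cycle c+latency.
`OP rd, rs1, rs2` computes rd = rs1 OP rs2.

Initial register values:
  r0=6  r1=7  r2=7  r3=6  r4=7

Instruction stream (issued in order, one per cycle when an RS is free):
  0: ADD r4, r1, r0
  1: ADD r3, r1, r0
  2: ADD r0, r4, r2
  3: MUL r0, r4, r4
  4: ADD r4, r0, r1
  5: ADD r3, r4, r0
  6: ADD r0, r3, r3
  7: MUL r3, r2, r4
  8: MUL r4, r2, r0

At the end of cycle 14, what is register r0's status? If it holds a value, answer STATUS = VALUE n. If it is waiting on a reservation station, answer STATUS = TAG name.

STATUS = TAG Add3

c1: issue ADD r4<-Add1 | r0:6,r1:7,r2:7,r3:6,r4:Add1
c2: issue ADD r3<-Add2 | r0:6,r1:7,r2:7,r3:Add2,r4:Add1
c3: issue ADD r0<-Add3 | r0:Add3,r1:7,r2:7,r3:Add2,r4:Add1
c4: CDB Add1=13; issue MUL r0<-Mul1 | r0:Mul1,r1:7,r2:7,r3:Add2,r4:13
c5: CDB Add2=13; issue ADD r4<-Add1 | r0:Mul1,r1:7,r2:7,r3:13,r4:Add1
c6: issue ADD r3<-Add2 | r0:Mul1,r1:7,r2:7,r3:Add2,r4:Add1
c7: CDB Add3=20; issue ADD r0<-Add3 | r0:Add3,r1:7,r2:7,r3:Add2,r4:Add1
c8: CDB Mul1=169; issue MUL r3<-Mul1 | r0:Add3,r1:7,r2:7,r3:Mul1,r4:Add1
c9: issue MUL r4<-Mul2 | r0:Add3,r1:7,r2:7,r3:Mul1,r4:Mul2
c10: - | r0:Add3,r1:7,r2:7,r3:Mul1,r4:Mul2
c11: CDB Add1=176 | r0:Add3,r1:7,r2:7,r3:Mul1,r4:Mul2
c12: - | r0:Add3,r1:7,r2:7,r3:Mul1,r4:Mul2
c13: - | r0:Add3,r1:7,r2:7,r3:Mul1,r4:Mul2
c14: CDB Add2=345 | r0:Add3,r1:7,r2:7,r3:Mul1,r4:Mul2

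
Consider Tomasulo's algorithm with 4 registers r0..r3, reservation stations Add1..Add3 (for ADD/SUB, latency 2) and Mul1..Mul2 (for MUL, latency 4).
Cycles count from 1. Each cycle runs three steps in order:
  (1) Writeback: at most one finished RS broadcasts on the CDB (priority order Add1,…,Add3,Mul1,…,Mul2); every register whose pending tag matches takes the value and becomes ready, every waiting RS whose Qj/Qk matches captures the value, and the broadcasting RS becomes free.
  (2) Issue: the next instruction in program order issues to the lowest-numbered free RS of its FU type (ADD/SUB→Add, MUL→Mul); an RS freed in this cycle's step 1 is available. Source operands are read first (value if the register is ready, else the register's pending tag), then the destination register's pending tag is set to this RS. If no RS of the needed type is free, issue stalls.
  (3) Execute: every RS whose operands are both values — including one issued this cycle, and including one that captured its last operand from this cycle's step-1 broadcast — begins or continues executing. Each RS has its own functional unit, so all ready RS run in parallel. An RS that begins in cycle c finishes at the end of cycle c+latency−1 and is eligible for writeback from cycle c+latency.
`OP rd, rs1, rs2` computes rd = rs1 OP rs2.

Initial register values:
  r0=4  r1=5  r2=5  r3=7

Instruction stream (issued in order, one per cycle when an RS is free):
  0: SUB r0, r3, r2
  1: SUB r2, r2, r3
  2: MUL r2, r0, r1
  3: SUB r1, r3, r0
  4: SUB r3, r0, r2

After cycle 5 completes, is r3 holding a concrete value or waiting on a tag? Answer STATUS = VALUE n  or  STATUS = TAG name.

STATUS = TAG Add2

cycle 1: issue SUB r0<-Add1 // r0:Add1,r1:5,r2:5,r3:7
cycle 2: issue SUB r2<-Add2 // r0:Add1,r1:5,r2:Add2,r3:7
cycle 3: CDB Add1=2; issue MUL r2<-Mul1 // r0:2,r1:5,r2:Mul1,r3:7
cycle 4: CDB Add2=-2; issue SUB r1<-Add1 // r0:2,r1:Add1,r2:Mul1,r3:7
cycle 5: issue SUB r3<-Add2 // r0:2,r1:Add1,r2:Mul1,r3:Add2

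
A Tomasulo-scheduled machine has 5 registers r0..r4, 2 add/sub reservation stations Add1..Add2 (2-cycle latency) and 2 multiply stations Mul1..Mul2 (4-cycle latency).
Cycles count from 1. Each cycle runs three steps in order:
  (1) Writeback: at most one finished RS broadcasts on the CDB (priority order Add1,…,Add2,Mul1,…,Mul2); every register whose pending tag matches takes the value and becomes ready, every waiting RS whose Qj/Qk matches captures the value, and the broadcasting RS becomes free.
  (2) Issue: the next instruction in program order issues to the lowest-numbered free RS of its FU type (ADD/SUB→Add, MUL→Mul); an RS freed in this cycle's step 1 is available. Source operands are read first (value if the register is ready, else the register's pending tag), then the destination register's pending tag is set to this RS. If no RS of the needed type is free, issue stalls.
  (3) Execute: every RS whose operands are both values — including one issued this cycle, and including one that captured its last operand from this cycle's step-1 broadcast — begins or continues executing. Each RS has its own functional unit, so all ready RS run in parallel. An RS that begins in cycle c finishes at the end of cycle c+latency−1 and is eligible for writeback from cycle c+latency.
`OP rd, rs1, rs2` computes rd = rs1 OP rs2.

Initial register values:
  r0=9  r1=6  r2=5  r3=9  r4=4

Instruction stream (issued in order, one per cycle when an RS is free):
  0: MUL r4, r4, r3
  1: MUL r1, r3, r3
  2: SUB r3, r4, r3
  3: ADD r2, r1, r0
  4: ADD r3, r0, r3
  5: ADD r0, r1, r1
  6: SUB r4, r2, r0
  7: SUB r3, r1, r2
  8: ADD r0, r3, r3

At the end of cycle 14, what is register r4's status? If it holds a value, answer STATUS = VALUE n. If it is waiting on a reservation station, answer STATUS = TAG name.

STATUS = VALUE -72

c1: issue MUL r4<-Mul1 | r0:9,r1:6,r2:5,r3:9,r4:Mul1
c2: issue MUL r1<-Mul2 | r0:9,r1:Mul2,r2:5,r3:9,r4:Mul1
c3: issue SUB r3<-Add1 | r0:9,r1:Mul2,r2:5,r3:Add1,r4:Mul1
c4: issue ADD r2<-Add2 | r0:9,r1:Mul2,r2:Add2,r3:Add1,r4:Mul1
c5: CDB Mul1=36; stall | r0:9,r1:Mul2,r2:Add2,r3:Add1,r4:36
c6: CDB Mul2=81; stall | r0:9,r1:81,r2:Add2,r3:Add1,r4:36
c7: CDB Add1=27; issue ADD r3<-Add1 | r0:9,r1:81,r2:Add2,r3:Add1,r4:36
c8: CDB Add2=90; issue ADD r0<-Add2 | r0:Add2,r1:81,r2:90,r3:Add1,r4:36
c9: CDB Add1=36; issue SUB r4<-Add1 | r0:Add2,r1:81,r2:90,r3:36,r4:Add1
c10: CDB Add2=162; issue SUB r3<-Add2 | r0:162,r1:81,r2:90,r3:Add2,r4:Add1
c11: stall | r0:162,r1:81,r2:90,r3:Add2,r4:Add1
c12: CDB Add1=-72; issue ADD r0<-Add1 | r0:Add1,r1:81,r2:90,r3:Add2,r4:-72
c13: CDB Add2=-9 | r0:Add1,r1:81,r2:90,r3:-9,r4:-72
c14: - | r0:Add1,r1:81,r2:90,r3:-9,r4:-72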